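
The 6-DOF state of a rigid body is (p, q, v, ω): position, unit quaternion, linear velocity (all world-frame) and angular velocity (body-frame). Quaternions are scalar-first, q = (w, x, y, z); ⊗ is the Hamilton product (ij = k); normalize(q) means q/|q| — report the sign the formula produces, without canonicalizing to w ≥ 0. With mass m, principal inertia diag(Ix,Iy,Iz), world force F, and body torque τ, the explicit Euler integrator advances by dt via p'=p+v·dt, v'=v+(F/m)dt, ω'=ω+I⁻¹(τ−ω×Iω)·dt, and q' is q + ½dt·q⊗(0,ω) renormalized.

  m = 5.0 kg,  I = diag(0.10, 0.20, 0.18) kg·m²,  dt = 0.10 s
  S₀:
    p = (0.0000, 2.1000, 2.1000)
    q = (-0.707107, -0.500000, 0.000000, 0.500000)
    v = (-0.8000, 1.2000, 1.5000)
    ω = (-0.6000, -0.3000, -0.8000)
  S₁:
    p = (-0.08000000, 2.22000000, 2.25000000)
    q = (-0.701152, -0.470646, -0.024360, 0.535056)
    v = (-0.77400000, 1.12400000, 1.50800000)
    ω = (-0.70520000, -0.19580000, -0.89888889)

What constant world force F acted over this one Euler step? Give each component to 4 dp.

F = (1.3000, -3.8000, 0.4000)

v₁ − v₀ = (0.02600000, -0.07600000, 0.00800000)
F = m·Δv/dt = (1.3000, -3.8000, 0.4000)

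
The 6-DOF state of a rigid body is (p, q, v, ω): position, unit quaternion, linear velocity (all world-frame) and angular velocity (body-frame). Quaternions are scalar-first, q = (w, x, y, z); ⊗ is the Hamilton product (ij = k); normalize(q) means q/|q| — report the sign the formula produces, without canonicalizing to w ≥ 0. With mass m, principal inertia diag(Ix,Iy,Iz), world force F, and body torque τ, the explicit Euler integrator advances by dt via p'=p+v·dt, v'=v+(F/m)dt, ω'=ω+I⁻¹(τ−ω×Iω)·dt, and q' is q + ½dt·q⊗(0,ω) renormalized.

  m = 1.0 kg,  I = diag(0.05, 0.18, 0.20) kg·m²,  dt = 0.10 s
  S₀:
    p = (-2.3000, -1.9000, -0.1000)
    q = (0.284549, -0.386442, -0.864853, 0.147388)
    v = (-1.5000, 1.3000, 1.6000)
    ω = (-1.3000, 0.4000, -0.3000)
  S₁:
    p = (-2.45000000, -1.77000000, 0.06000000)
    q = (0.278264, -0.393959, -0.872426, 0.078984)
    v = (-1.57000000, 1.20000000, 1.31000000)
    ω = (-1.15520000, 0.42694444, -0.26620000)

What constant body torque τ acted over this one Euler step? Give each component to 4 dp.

τ = (0.0700, -0.0100, 0.0000)

Δω = ω₁−ω₀ = (0.14480000, 0.02694444, 0.03380000)
I·α + gyro = (0.0700, -0.0100, 0.0000)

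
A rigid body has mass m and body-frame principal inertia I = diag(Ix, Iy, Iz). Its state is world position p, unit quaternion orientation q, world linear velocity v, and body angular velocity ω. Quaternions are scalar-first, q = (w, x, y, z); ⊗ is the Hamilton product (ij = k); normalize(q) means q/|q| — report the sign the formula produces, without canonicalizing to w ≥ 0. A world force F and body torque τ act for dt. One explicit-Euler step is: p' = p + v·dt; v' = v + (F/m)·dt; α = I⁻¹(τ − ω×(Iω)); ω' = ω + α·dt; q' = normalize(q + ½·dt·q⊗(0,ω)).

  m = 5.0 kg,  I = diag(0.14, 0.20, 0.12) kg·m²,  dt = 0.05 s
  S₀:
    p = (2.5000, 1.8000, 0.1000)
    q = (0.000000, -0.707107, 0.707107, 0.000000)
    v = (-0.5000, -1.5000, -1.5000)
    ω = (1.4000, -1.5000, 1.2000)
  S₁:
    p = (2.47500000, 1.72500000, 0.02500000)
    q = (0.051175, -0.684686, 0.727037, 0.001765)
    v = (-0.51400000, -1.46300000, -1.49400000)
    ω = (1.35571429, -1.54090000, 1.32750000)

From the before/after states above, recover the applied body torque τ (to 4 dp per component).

ω₁ − ω₀ = (-0.04428571, -0.04090000, 0.12750000)
τ = I·(Δω/dt) + ω₀×(Iω₀) = (0.0200, -0.1300, 0.1800)

τ = (0.0200, -0.1300, 0.1800)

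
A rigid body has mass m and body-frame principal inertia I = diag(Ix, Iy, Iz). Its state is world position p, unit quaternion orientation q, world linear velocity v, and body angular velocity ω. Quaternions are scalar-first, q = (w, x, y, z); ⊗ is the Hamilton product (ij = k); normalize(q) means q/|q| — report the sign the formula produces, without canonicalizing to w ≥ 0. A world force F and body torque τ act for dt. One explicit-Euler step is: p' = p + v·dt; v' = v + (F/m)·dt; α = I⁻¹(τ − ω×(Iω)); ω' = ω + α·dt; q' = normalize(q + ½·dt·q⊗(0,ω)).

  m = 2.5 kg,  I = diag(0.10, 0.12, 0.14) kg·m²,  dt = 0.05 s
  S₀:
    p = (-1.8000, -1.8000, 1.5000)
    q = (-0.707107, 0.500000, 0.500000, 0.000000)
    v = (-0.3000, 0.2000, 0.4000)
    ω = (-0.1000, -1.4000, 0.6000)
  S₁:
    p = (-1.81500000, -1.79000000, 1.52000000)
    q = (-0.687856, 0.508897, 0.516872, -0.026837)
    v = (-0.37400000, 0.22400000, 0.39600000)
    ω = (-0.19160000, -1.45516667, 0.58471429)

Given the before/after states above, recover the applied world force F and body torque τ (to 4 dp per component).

ω₁ − ω₀ = (-0.09160000, -0.05516667, -0.01528571)
precession coupling = (-0.0168, 0.0024, 0.0028)
I·α + gyro = (-0.2000, -0.1300, -0.0400)
Δv = v₁−v₀ = (-0.07400000, 0.02400000, -0.00400000)
applied force F = (-3.7000, 1.2000, -0.2000)

F = (-3.7000, 1.2000, -0.2000)
τ = (-0.2000, -0.1300, -0.0400)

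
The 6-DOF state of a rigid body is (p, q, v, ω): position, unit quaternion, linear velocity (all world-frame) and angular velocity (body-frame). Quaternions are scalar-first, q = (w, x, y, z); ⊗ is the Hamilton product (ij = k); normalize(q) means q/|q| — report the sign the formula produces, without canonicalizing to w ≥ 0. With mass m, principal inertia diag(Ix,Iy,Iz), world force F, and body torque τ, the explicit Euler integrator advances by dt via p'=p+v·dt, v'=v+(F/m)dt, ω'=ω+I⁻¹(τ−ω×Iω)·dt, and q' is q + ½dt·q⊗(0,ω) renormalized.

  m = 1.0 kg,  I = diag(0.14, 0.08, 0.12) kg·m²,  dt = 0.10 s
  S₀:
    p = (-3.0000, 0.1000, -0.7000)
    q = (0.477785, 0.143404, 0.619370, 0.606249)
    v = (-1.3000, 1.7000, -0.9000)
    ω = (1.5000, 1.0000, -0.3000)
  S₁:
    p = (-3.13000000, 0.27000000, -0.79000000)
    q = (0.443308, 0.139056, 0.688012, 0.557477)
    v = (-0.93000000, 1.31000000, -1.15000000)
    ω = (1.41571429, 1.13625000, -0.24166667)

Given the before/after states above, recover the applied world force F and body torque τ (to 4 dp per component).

F = (3.7000, -3.9000, -2.5000)
τ = (-0.1300, 0.1000, -0.0200)

ω₁ − ω₀ = (-0.08428571, 0.13625000, 0.05833333)
applied torque τ = (-0.1300, 0.1000, -0.0200)
v₁ − v₀ = (0.37000000, -0.39000000, -0.25000000)
m·(v₁−v₀)/dt = (3.7000, -3.9000, -2.5000)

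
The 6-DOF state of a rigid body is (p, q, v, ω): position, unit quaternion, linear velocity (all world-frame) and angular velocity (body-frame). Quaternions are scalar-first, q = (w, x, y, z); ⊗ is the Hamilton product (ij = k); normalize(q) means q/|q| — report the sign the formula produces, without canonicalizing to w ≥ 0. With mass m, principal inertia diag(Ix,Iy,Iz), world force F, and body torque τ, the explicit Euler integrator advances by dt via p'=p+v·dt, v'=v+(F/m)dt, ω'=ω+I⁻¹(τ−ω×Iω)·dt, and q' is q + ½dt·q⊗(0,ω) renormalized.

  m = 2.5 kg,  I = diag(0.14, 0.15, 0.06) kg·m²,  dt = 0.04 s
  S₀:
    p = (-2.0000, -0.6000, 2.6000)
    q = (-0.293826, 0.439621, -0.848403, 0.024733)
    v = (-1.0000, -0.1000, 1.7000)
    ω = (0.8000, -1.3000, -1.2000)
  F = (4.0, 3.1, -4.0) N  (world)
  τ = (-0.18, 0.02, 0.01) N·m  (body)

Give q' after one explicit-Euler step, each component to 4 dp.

q' = (-0.3221, 0.4556, -0.8292, 0.0339)

q⊗(0,ω) = (-1.4249411, 0.8151757, 0.9293054, 0.4598063)
q + ½dt·q⊗(0,ω), renormalized = (-0.3221, 0.4556, -0.8292, 0.0339)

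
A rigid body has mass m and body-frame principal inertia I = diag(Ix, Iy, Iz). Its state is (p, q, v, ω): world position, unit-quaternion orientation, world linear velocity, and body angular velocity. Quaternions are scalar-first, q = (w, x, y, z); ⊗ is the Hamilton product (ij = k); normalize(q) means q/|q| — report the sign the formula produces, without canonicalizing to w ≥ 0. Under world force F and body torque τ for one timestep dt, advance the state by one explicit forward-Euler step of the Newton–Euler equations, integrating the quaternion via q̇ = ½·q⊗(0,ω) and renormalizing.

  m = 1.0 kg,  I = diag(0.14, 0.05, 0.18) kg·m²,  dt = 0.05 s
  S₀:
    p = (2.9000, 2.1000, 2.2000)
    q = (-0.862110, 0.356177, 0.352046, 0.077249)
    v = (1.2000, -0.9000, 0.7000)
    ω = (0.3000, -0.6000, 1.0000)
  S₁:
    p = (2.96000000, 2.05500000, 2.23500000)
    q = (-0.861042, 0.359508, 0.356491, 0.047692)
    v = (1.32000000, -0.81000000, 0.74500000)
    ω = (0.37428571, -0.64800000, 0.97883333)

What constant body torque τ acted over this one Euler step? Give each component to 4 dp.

τ = (0.1300, -0.0600, -0.0600)

Δω = ω₁−ω₀ = (0.07428571, -0.04800000, -0.02116667)
gyro term ω₀×Iω₀ = (-0.0780, -0.0120, 0.0162)
τ = I·(Δω/dt) + ω₀×(Iω₀) = (0.1300, -0.0600, -0.0600)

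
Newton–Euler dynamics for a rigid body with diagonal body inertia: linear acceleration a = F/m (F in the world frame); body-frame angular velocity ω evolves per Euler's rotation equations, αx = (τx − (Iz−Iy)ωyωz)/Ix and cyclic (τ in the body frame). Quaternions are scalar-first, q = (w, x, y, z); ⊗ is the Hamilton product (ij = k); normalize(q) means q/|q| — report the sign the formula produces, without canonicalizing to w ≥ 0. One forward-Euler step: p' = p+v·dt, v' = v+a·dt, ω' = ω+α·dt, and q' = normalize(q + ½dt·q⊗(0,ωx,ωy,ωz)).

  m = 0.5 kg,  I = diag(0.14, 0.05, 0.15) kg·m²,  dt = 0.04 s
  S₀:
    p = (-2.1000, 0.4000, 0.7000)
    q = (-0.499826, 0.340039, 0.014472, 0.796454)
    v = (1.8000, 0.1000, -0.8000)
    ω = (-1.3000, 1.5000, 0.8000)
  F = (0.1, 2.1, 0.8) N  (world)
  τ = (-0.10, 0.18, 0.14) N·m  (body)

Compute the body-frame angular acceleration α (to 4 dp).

precession coupling ω×(Iω) = (0.1200, 0.0104, 0.1755)
α = I⁻¹(τ − ω×Iω) = (-1.5714, 3.3920, -0.2367)

α = (-1.5714, 3.3920, -0.2367)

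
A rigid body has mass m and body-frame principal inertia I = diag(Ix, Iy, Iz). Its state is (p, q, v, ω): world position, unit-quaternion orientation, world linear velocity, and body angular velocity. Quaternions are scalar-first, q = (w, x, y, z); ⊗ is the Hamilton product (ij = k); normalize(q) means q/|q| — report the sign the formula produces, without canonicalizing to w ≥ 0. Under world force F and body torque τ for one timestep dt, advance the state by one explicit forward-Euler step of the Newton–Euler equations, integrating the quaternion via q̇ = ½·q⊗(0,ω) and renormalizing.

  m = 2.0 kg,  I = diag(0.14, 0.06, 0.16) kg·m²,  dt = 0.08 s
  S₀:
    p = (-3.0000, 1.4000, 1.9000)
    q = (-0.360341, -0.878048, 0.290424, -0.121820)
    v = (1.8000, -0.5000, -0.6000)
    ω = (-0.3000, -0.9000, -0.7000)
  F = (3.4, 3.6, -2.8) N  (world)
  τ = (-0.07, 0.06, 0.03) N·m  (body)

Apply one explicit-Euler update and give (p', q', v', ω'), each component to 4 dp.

precession coupling ω×(Iω) = (0.0630, -0.0042, -0.0216)
angular accel α = (-0.9500, 1.0700, 0.3225)
ω + α·dt = (-0.3760, -0.8144, -0.6742)
2q̇ = q⊗(0,ω) = (-0.0873068, -0.2048325, -0.2537807, 1.1296091)
q + ½dt·q⊗(0,ω), renormalized = (-0.3634, -0.8853, 0.2800, -0.0766)
a = (1.7000, 1.8000, -1.4000)
p' = p + v·dt = (-2.8560, 1.3600, 1.8520)
v + (F/m)dt = (1.9360, -0.3560, -0.7120)

p' = (-2.8560, 1.3600, 1.8520)
q' = (-0.3634, -0.8853, 0.2800, -0.0766)
v' = (1.9360, -0.3560, -0.7120)
ω' = (-0.3760, -0.8144, -0.6742)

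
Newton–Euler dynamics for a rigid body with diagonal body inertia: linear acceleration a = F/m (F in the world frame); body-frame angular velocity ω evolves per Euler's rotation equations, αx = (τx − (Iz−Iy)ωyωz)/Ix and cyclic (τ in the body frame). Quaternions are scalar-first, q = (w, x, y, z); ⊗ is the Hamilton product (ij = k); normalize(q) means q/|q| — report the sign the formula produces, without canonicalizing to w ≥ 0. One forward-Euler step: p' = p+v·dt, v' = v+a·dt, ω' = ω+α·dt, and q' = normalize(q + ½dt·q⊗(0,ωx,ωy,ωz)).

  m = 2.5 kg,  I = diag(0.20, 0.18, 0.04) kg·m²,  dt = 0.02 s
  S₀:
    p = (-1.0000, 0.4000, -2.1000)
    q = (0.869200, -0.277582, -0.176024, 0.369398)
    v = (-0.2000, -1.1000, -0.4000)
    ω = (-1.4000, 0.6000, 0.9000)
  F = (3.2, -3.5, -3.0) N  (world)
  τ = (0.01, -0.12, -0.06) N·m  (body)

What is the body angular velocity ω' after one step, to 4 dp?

ω×(Iω) gyroscopic = (-0.0756, -0.2016, 0.0168)
angular accel α = (0.4280, 0.4533, -1.9200)
ω + α·dt = (-1.3914, 0.6091, 0.8616)

ω' = (-1.3914, 0.6091, 0.8616)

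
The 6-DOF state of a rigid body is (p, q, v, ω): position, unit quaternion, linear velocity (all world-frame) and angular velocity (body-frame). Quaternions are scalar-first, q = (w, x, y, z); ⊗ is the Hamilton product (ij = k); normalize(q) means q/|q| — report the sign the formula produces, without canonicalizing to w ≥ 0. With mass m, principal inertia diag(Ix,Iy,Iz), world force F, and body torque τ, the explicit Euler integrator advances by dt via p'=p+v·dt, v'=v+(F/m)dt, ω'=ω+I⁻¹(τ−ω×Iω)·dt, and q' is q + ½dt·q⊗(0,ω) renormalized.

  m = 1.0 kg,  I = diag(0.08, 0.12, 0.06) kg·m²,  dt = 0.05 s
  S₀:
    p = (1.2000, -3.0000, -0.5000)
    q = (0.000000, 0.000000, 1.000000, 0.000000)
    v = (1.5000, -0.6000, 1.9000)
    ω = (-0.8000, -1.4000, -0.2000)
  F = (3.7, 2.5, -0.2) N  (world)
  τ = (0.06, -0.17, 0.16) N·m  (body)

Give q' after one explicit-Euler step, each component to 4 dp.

q⊗(0,ω) = (1.4000000, -0.2000000, 0.0000000, 0.8000000)
q + ½dt·q⊗(0,ω), renormalized = (0.0350, -0.0050, 0.9992, 0.0200)

q' = (0.0350, -0.0050, 0.9992, 0.0200)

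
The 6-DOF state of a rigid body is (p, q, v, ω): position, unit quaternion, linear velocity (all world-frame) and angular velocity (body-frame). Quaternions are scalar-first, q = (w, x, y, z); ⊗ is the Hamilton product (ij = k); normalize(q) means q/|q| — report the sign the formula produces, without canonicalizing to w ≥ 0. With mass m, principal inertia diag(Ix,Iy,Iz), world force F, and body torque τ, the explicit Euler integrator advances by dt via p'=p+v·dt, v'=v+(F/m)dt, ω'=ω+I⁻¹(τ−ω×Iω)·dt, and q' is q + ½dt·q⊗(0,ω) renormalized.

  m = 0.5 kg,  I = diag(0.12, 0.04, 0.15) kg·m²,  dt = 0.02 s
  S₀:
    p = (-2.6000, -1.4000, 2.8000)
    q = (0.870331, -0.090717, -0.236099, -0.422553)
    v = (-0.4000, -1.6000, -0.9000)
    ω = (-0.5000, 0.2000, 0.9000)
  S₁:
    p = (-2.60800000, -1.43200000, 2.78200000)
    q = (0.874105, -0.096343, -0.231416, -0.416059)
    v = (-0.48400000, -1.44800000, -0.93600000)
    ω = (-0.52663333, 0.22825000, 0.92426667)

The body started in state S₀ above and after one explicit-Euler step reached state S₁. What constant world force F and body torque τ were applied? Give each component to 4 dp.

Δv = v₁−v₀ = (-0.08400000, 0.15200000, -0.03600000)
applied force F = (-2.1000, 3.8000, -0.9000)
rate change Δω = (-0.02663333, 0.02825000, 0.02426667)
ω₀×(Iω₀) = (0.0198, 0.0135, 0.0080)
τ = I·(Δω/dt) + ω₀×(Iω₀) = (-0.1400, 0.0700, 0.1900)

F = (-2.1000, 3.8000, -0.9000)
τ = (-0.1400, 0.0700, 0.1900)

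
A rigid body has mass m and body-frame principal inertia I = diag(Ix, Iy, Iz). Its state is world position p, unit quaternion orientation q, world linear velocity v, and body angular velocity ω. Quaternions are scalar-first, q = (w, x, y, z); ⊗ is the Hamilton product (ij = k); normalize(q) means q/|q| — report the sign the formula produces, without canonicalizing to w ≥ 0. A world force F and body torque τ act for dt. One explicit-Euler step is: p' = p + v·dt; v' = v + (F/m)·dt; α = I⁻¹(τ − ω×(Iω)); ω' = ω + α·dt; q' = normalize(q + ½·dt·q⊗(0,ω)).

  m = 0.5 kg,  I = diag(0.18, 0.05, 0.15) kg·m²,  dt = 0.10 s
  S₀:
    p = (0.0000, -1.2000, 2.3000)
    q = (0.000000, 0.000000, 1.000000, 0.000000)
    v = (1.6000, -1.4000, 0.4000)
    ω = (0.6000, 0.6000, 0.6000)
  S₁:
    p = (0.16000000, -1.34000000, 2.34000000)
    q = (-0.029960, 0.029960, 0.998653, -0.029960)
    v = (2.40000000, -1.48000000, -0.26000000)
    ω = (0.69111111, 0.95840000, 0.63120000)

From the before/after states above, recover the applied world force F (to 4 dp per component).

Δv = v₁−v₀ = (0.80000000, -0.08000000, -0.66000000)
m·(v₁−v₀)/dt = (4.0000, -0.4000, -3.3000)

F = (4.0000, -0.4000, -3.3000)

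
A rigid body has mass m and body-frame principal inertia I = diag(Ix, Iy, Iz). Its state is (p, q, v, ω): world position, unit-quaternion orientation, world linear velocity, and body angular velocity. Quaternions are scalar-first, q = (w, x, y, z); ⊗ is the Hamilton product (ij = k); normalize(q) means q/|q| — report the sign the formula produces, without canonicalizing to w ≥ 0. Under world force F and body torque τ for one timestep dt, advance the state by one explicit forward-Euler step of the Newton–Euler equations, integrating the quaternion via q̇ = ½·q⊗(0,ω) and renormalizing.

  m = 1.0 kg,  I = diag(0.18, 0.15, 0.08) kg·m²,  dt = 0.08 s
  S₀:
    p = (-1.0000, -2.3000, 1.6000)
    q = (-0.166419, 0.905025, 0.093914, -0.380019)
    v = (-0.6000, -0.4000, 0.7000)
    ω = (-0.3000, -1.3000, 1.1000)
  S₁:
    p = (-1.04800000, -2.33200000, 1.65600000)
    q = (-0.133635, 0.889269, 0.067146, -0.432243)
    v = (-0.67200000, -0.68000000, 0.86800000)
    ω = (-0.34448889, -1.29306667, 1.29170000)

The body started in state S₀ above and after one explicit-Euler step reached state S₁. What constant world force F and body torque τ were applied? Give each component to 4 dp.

F = (-0.9000, -3.5000, 2.1000)
τ = (0.0000, -0.0200, 0.1800)

velocity change Δv = (-0.07200000, -0.28000000, 0.16800000)
m·(v₁−v₀)/dt = (-0.9000, -3.5000, 2.1000)
ω₁ − ω₀ = (-0.04448889, 0.00693333, 0.19170000)
I·α + gyro = (0.0000, -0.0200, 0.1800)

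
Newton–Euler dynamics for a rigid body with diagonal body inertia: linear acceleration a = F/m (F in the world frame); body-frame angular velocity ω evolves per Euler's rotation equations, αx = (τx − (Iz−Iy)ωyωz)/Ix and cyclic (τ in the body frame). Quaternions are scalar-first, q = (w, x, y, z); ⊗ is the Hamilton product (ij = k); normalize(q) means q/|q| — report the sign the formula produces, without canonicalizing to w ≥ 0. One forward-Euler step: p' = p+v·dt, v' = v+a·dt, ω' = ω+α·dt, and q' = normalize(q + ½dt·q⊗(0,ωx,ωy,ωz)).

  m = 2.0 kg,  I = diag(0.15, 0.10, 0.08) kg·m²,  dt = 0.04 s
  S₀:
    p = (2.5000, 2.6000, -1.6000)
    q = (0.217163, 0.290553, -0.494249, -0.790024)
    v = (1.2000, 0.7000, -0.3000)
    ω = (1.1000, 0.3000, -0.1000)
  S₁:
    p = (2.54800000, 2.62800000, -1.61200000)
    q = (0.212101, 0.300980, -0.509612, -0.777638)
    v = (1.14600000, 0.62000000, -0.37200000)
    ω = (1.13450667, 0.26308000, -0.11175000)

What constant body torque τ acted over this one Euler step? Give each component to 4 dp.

τ = (0.1300, -0.1000, -0.0400)

ω₁ − ω₀ = (0.03450667, -0.03692000, -0.01175000)
ω₀×(Iω₀) = (0.0006, -0.0077, -0.0165)
τ = I·(Δω/dt) + ω₀×(Iω₀) = (0.1300, -0.1000, -0.0400)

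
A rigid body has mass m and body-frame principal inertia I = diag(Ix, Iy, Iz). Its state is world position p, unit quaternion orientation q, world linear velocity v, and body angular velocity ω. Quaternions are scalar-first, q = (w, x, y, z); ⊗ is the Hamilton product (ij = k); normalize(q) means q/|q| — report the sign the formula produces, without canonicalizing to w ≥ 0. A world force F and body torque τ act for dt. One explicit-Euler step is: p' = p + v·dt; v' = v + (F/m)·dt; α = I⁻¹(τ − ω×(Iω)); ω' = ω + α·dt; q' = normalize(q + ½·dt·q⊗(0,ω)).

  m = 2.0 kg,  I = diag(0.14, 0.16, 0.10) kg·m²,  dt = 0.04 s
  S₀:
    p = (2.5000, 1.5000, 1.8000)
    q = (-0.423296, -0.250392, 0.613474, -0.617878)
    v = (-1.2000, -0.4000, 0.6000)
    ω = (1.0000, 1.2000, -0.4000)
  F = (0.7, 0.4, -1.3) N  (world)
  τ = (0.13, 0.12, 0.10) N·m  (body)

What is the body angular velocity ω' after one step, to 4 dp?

α = I⁻¹(τ − ω×Iω) = (0.7229, 0.8500, 0.7600)
ω + α·dt = (1.0289, 1.2340, -0.3696)

ω' = (1.0289, 1.2340, -0.3696)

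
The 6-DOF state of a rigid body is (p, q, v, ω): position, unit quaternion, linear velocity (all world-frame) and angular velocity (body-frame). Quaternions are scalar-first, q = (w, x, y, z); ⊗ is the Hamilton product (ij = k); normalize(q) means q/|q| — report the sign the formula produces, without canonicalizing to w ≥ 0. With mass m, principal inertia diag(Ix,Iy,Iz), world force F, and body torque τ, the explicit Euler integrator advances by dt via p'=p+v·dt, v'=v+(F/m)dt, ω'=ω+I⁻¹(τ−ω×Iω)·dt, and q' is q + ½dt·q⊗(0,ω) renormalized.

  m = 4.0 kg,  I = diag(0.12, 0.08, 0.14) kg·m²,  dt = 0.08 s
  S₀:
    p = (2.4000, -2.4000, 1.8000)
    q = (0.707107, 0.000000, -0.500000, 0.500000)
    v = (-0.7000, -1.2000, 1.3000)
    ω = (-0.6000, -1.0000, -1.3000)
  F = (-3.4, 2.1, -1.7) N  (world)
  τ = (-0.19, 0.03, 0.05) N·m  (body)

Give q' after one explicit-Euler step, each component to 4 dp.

q⊗(0,ω) = (0.1500000, 0.7257358, -1.0071070, -1.2192391)
q + ½dt·q⊗(0,ω), renormalized = (0.7114, 0.0290, -0.5390, 0.4501)

q' = (0.7114, 0.0290, -0.5390, 0.4501)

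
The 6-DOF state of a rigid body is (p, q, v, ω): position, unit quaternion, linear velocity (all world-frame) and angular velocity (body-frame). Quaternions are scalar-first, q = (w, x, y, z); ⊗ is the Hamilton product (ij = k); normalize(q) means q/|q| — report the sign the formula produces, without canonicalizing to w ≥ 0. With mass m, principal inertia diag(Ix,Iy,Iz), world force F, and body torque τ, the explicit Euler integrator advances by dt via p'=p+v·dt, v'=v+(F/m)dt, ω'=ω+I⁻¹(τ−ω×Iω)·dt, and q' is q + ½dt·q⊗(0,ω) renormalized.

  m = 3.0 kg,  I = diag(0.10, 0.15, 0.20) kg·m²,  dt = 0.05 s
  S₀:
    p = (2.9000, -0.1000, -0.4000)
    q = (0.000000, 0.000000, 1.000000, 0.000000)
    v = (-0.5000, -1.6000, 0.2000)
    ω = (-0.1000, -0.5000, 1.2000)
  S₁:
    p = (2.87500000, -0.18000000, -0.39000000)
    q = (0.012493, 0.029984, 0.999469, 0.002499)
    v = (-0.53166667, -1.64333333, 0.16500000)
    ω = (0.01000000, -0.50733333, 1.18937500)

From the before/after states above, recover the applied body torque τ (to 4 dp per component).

τ = (0.1900, -0.0100, -0.0400)

rate change Δω = (0.11000000, -0.00733333, -0.01062500)
τ = I·(Δω/dt) + ω₀×(Iω₀) = (0.1900, -0.0100, -0.0400)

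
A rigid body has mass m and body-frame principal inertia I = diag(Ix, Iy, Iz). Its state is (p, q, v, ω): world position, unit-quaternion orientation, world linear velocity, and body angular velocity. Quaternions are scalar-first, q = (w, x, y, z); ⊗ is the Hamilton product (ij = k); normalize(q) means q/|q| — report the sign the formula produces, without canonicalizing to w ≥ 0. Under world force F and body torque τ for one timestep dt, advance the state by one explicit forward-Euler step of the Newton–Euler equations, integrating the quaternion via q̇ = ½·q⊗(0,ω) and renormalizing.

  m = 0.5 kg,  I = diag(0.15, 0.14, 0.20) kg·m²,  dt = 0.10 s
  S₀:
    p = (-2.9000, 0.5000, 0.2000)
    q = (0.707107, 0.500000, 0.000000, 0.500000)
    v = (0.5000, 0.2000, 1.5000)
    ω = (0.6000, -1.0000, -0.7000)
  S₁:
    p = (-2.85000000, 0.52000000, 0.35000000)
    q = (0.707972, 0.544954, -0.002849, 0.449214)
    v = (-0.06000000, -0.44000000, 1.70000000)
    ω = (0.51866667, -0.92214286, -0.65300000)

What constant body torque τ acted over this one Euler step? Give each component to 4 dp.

τ = (-0.0800, 0.1300, 0.1000)

rate change Δω = (-0.08133333, 0.07785714, 0.04700000)
precession coupling = (0.0420, 0.0210, 0.0060)
τ = I·(Δω/dt) + ω₀×(Iω₀) = (-0.0800, 0.1300, 0.1000)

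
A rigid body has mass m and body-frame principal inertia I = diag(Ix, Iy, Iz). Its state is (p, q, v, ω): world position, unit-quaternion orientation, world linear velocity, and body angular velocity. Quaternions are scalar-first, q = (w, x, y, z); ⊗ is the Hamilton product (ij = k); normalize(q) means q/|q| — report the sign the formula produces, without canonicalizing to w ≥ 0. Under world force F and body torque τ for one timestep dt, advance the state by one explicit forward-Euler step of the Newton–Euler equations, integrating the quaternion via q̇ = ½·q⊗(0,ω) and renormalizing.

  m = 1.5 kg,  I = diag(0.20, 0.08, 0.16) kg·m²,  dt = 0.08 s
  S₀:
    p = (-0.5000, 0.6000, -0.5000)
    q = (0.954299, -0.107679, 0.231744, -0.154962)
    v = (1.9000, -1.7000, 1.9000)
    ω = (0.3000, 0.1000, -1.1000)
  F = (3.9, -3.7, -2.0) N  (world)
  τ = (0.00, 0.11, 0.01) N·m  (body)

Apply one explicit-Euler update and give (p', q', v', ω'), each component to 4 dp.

p' = (-0.3480, 0.4640, -0.3480)
q' = (0.9469, -0.1057, 0.2287, -0.2000)
v' = (2.1080, -1.8973, 1.7933)
ω' = (0.3035, 0.2232, -1.0932)

(τ − ω×Iω)/I = (0.0440, 1.5400, 0.0850)
ω + α·dt = (0.3035, 0.2232, -1.0932)
2q̇ = q⊗(0,ω) = (-0.1613289, 0.0468675, -0.0695056, -1.1300200)
q' = normalize(q + ½dt·q⊗(0,ω)) = (0.9469, -0.1057, 0.2287, -0.2000)
p' = p + v·dt = (-0.3480, 0.4640, -0.3480)
v + (F/m)dt = (2.1080, -1.8973, 1.7933)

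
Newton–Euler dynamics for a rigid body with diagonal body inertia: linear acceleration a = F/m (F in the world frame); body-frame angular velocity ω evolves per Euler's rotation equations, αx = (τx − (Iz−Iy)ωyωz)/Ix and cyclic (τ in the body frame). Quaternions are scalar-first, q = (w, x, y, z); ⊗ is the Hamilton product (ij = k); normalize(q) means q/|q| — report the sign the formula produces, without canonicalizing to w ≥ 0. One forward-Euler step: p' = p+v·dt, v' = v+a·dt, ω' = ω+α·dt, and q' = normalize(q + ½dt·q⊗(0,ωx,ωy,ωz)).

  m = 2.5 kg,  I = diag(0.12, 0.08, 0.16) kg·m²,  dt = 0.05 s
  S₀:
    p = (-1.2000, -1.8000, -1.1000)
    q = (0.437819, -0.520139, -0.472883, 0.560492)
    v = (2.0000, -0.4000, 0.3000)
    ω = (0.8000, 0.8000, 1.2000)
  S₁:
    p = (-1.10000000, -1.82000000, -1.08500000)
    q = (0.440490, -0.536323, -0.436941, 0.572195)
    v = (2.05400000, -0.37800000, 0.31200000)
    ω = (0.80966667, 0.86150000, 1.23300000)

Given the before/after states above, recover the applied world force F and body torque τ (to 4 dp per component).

F = (2.7000, 1.1000, 0.6000)
τ = (0.1000, 0.0600, 0.0800)

v₁ − v₀ = (0.05400000, 0.02200000, 0.01200000)
m·(v₁−v₀)/dt = (2.7000, 1.1000, 0.6000)
Δω = ω₁−ω₀ = (0.00966667, 0.06150000, 0.03300000)
gyro term ω₀×Iω₀ = (0.0768, -0.0384, -0.0256)
τ = I·(Δω/dt) + ω₀×(Iω₀) = (0.1000, 0.0600, 0.0800)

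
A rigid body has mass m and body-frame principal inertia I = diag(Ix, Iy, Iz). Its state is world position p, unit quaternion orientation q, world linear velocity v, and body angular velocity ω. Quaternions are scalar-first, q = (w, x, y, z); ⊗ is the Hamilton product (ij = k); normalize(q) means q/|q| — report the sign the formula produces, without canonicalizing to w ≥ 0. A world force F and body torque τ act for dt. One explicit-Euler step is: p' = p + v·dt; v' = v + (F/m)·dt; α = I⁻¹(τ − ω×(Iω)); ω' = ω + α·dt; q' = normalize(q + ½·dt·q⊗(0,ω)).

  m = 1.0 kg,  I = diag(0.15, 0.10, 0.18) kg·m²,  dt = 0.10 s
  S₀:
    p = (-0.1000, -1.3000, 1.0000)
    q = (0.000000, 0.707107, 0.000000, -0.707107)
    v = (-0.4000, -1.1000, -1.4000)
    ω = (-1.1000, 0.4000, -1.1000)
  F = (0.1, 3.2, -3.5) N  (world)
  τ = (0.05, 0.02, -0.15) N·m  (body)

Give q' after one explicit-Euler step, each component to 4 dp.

q' = (0.0000, 0.7189, 0.0775, -0.6907)

2q̇ = q⊗(0,ω) = (0.0000000, 0.2828428, 1.5556354, 0.2828428)
updated quaternion q' = (0.0000, 0.7189, 0.0775, -0.6907)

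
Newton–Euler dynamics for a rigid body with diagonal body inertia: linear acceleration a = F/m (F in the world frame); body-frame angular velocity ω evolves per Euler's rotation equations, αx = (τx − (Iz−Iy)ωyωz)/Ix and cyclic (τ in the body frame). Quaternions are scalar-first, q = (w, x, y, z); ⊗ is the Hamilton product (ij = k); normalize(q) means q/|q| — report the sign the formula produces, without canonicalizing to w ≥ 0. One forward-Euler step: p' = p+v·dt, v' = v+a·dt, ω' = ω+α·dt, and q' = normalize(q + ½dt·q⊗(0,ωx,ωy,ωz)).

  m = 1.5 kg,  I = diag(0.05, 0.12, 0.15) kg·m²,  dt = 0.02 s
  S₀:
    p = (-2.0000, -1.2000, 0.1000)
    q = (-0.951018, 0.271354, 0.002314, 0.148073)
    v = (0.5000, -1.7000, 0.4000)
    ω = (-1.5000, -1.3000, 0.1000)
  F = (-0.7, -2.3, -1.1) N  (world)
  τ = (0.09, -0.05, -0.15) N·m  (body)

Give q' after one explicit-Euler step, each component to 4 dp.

2q̇ = q⊗(0,ω) = (0.3952319, 1.6192533, 0.9870785, -0.4443910)
q' = normalize(q + ½dt·q⊗(0,ω)) = (-0.9469, 0.2875, 0.0122, 0.1436)

q' = (-0.9469, 0.2875, 0.0122, 0.1436)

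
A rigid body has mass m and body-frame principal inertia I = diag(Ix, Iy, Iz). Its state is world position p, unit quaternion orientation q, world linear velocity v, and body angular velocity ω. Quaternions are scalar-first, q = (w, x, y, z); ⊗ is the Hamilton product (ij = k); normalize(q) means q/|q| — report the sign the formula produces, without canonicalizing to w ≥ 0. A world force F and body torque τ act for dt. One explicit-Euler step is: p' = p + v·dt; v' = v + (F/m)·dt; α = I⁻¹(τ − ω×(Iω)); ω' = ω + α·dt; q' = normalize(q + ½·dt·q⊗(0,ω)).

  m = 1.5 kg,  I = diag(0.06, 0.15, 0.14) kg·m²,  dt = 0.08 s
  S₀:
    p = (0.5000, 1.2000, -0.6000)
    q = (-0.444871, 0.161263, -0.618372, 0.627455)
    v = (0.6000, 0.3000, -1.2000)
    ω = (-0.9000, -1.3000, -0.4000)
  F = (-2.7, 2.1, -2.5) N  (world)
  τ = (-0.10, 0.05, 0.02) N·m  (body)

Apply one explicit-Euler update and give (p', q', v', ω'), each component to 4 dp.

p' = (0.5480, 1.2240, -0.6960)
q' = (-0.4602, 0.2193, -0.6139, 0.6026)
v' = (0.4560, 0.4120, -1.3333)
ω' = (-1.0264, -1.2580, -0.4487)

new position p' = (0.5480, 1.2240, -0.6960)
v' = v + a·dt = (0.4560, 0.4120, -1.3333)
α = I⁻¹(τ − ω×Iω) = (-1.5800, 0.5253, -0.6093)
ω' = ω + α·dt = (-1.0264, -1.2580, -0.4487)
Hamilton product q⊗(0,ω) = (-0.4077649, 1.4634242, 0.0781280, -0.5882283)
q + ½dt·q⊗(0,ω), renormalized = (-0.4602, 0.2193, -0.6139, 0.6026)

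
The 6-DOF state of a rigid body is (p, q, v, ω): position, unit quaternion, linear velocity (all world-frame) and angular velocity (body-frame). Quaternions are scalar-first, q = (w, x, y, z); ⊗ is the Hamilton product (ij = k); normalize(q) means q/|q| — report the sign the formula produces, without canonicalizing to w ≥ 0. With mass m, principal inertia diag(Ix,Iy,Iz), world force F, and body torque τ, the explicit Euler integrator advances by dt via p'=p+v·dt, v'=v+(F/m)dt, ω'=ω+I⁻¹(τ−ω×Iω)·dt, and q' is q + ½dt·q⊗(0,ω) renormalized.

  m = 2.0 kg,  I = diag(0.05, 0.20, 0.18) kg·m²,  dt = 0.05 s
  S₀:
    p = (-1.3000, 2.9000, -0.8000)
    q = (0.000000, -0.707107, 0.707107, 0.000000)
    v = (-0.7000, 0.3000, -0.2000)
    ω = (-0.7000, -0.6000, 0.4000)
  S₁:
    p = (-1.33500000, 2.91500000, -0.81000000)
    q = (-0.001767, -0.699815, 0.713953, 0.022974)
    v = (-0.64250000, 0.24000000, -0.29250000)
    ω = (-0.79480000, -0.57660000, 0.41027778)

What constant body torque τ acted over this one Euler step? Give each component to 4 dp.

τ = (-0.0900, 0.1300, 0.1000)

rate change Δω = (-0.09480000, 0.02340000, 0.01027778)
ω₀×(Iω₀) = (0.0048, 0.0364, 0.0630)
applied torque τ = (-0.0900, 0.1300, 0.1000)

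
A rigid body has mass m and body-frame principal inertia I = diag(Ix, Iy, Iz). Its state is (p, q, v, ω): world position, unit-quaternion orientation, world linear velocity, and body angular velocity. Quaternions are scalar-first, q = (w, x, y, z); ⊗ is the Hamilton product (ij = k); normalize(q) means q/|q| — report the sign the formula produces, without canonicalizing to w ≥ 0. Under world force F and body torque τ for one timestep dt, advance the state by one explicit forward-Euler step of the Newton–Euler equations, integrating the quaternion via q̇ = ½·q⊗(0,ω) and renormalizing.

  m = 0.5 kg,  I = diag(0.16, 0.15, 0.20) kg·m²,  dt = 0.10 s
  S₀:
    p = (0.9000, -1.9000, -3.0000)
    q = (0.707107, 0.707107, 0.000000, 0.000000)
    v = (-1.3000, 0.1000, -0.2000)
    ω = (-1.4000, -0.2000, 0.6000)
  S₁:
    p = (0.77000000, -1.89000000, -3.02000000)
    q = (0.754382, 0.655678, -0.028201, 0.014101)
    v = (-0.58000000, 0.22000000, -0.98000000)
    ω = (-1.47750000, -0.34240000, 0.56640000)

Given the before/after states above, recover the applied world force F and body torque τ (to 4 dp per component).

ω₁ − ω₀ = (-0.07750000, -0.14240000, -0.03360000)
gyro term ω₀×Iω₀ = (-0.0060, 0.0336, -0.0028)
applied torque τ = (-0.1300, -0.1800, -0.0700)
v₁ − v₀ = (0.72000000, 0.12000000, -0.78000000)
m·(v₁−v₀)/dt = (3.6000, 0.6000, -3.9000)

F = (3.6000, 0.6000, -3.9000)
τ = (-0.1300, -0.1800, -0.0700)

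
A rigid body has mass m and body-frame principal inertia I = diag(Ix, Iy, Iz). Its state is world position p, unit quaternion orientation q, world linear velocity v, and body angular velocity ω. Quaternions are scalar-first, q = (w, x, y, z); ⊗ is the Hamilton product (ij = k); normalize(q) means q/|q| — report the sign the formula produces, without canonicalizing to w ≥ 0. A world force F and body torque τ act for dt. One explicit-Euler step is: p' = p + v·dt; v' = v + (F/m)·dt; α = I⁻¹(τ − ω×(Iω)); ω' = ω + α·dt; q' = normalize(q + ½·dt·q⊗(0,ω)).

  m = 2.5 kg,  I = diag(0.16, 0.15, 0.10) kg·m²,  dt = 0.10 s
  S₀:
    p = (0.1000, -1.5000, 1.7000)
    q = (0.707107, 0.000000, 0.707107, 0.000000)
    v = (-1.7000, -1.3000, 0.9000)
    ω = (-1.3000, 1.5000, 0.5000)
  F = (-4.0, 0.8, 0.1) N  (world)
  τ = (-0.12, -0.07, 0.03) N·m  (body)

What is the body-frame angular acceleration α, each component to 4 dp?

ω×(Iω) gyroscopic = (-0.0375, -0.0390, 0.0195)
angular accel α = (-0.5156, -0.2067, 0.1050)

α = (-0.5156, -0.2067, 0.1050)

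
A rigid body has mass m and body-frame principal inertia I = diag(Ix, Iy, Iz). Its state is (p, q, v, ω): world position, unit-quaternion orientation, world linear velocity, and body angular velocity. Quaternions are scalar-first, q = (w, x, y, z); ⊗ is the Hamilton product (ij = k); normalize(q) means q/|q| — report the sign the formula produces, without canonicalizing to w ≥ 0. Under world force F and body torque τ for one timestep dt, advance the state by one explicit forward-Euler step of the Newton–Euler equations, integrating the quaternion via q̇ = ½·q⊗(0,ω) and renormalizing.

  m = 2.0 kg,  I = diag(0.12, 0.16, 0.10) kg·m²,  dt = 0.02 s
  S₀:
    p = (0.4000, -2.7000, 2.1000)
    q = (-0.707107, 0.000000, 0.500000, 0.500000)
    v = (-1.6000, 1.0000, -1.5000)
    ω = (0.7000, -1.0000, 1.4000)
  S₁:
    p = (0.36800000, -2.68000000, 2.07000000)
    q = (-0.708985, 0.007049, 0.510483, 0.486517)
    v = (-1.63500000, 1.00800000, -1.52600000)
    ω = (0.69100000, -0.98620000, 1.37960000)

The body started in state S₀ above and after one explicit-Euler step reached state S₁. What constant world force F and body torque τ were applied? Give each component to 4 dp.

F = (-3.5000, 0.8000, -2.6000)
τ = (0.0300, 0.1300, -0.1300)

ω₁ − ω₀ = (-0.00900000, 0.01380000, -0.02040000)
I·α + gyro = (0.0300, 0.1300, -0.1300)
Δv = v₁−v₀ = (-0.03500000, 0.00800000, -0.02600000)
F = m·Δv/dt = (-3.5000, 0.8000, -2.6000)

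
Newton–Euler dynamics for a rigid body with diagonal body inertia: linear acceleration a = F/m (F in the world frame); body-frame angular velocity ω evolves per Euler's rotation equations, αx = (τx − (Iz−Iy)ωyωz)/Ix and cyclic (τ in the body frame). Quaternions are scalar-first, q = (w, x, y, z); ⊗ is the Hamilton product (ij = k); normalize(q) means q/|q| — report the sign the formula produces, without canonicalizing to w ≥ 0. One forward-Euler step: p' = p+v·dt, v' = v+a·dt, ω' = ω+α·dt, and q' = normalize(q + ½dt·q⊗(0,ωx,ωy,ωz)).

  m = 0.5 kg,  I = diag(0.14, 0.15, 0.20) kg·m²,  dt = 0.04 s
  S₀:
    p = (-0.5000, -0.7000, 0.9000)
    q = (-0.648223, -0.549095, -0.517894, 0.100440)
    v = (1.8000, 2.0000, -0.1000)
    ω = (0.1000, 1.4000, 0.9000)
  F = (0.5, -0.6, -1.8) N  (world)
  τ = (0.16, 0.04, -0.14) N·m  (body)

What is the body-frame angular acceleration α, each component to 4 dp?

α = (0.6929, 0.3027, -0.7070)

ω×(Iω) gyroscopic = (0.0630, -0.0054, 0.0014)
(τ − ω×Iω)/I = (0.6929, 0.3027, -0.7070)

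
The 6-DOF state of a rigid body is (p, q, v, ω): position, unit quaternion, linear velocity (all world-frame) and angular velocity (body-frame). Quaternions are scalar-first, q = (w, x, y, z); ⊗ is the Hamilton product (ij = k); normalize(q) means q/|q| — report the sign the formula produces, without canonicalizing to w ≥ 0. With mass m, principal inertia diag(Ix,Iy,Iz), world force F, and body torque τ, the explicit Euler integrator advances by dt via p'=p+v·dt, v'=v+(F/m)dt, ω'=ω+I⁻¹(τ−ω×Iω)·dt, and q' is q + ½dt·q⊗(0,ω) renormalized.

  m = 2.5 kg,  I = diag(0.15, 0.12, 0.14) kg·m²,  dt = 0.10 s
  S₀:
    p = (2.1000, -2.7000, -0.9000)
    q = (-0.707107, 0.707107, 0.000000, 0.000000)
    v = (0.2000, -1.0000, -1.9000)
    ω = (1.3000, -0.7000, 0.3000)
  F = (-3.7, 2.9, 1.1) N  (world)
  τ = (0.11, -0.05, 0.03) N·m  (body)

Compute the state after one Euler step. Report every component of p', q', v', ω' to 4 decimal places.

a = F/m = (-1.4800, 1.1600, 0.4400)
p' = p + v·dt = (2.1200, -2.8000, -1.0900)
v' = v + a·dt = (0.0520, -0.8840, -1.8560)
(τ − ω×Iω)/I = (0.7613, -0.4492, 0.0193)
ω' = ω + α·dt = (1.3761, -0.7449, 0.3019)
Hamilton product q⊗(0,ω) = (-0.9192391, -0.9192391, 0.2828428, -0.7071070)
q + ½dt·q⊗(0,ω), renormalized = (-0.7509, 0.6593, 0.0141, -0.0353)

p' = (2.1200, -2.8000, -1.0900)
q' = (-0.7509, 0.6593, 0.0141, -0.0353)
v' = (0.0520, -0.8840, -1.8560)
ω' = (1.3761, -0.7449, 0.3019)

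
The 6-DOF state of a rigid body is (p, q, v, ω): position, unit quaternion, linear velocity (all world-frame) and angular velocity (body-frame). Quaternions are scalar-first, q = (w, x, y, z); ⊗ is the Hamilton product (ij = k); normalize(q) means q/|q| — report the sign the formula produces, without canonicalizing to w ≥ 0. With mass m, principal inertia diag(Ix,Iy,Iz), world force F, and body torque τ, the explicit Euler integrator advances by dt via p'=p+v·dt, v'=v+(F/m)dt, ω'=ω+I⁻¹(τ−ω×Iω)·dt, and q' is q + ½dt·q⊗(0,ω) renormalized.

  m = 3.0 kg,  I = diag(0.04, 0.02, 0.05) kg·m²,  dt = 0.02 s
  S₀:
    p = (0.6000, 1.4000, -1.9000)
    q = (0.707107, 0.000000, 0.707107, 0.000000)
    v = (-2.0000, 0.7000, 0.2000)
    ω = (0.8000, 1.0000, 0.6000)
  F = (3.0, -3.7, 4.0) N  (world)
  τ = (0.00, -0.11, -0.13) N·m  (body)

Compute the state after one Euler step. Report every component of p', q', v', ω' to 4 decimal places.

α = I⁻¹(τ − ω×Iω) = (-0.4500, -5.2600, -2.2800)
ω' = ω + α·dt = (0.7910, 0.8948, 0.5544)
Hamilton product q⊗(0,ω) = (-0.7071070, 0.9899498, 0.7071070, -0.1414214)
q + ½dt·q⊗(0,ω), renormalized = (0.7000, 0.0099, 0.7141, -0.0014)
p' = p + v·dt = (0.5600, 1.4140, -1.8960)
v' = v + a·dt = (-1.9800, 0.6753, 0.2267)

p' = (0.5600, 1.4140, -1.8960)
q' = (0.7000, 0.0099, 0.7141, -0.0014)
v' = (-1.9800, 0.6753, 0.2267)
ω' = (0.7910, 0.8948, 0.5544)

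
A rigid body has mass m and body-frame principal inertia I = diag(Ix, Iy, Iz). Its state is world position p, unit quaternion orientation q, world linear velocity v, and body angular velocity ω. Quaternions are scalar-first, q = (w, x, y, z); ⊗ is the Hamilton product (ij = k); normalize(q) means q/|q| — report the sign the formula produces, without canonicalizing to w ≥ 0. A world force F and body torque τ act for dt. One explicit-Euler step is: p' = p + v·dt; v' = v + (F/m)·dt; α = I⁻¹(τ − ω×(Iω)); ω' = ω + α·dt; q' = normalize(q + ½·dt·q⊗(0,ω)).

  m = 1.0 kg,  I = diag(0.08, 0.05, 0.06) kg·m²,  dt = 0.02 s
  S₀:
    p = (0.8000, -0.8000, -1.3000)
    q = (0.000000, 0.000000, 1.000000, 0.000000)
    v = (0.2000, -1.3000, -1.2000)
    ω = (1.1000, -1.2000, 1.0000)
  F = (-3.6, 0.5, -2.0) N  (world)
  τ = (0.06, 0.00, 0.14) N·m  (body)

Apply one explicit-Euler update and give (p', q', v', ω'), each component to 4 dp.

p' = (0.8040, -0.8260, -1.3240)
q' = (0.0120, 0.0100, 0.9998, -0.0110)
v' = (0.1280, -1.2900, -1.2400)
ω' = (1.1180, -1.2088, 1.0335)

new position p' = (0.8040, -0.8260, -1.3240)
v + (F/m)dt = (0.1280, -1.2900, -1.2400)
precession coupling ω×(Iω) = (-0.0120, 0.0220, 0.0396)
α = I⁻¹(τ − ω×Iω) = (0.9000, -0.4400, 1.6733)
ω + α·dt = (1.1180, -1.2088, 1.0335)
2q̇ = q⊗(0,ω) = (1.2000000, 1.0000000, 0.0000000, -1.1000000)
updated quaternion q' = (0.0120, 0.0100, 0.9998, -0.0110)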